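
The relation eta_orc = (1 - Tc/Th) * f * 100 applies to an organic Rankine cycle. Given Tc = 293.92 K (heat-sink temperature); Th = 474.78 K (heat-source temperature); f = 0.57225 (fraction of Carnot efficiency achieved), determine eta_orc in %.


eta_orc = (1 - Tc/Th) * f * 100
eta_orc = (1 - 293.92/474.78) * 0.57225 * 100
eta_orc = 21.799 %


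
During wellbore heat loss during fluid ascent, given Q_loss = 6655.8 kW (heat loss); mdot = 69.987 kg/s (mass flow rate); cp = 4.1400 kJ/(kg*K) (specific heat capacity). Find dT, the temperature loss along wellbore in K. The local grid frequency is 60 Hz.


dT = Q_loss / (mdot * cp)
dT = 6655.8 / (69.987 * 4.1400)
dT = 22.971 K


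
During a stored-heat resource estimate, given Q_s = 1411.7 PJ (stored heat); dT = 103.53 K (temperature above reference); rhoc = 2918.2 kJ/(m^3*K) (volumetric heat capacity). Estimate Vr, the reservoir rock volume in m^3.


Vr = Q_s * 1e12 / (rhoc * dT)
Vr = 1411.7 * 1e12 / (2918.2 * 103.53)
Vr = 4.6726e+09 m^3


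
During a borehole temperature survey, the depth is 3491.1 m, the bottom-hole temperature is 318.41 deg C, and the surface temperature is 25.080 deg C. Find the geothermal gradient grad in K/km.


grad = (T_d - T_surf) / d * 1000
grad = (318.41 - 25.080) / 3491.1 * 1000
grad = 84.02223 deg C/km
Convert: 84.02223 deg C/km * 1.0 = 84.022 K/km
grad = 84.022 K/km


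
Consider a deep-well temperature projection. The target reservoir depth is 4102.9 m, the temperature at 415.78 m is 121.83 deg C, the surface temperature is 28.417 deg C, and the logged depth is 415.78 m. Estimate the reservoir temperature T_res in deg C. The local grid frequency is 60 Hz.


Step 1: grad = (T_d1 - T_surf)/d1 * 1000 = (121.83 - 28.417)/415.78 * 1000 = 224.6693 deg C/km
Step 2: T_res = T_surf + grad*d2/1000 = 28.417 + 224.6693*4102.9/1000 = 950.21 deg C
T_res = 950.21 deg C


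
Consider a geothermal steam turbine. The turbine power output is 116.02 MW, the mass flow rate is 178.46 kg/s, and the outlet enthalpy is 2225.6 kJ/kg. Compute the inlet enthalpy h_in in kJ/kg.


h_in = h_out + P * 1000 / mdot
h_in = 2225.6 + 116.02 * 1000 / 178.46
h_in = 2875.7 kJ/kg


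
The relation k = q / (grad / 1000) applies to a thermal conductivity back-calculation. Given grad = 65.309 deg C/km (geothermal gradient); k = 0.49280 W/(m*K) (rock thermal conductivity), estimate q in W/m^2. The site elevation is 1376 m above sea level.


q = k * grad / 1000
q = 0.49280 * 65.309 / 1000
q = 0.032184 W/m^2


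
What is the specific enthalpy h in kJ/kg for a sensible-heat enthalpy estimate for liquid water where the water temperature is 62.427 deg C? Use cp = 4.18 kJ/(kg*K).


h = cp * T
h = 4.18 * 62.427
h = 260.94 kJ/kg


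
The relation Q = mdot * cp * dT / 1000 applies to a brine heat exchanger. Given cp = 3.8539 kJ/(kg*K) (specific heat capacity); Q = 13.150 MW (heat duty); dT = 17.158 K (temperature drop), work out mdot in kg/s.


mdot = Q * 1000 / (cp * dT)
mdot = 13.150 * 1000 / (3.8539 * 17.158)
mdot = 198.87 kg/s


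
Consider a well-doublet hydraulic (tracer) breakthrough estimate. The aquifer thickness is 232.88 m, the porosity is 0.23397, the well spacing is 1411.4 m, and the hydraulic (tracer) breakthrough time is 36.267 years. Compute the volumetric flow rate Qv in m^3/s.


Qv = pi*hr*phi*L^2 / (3*t_bt*365.25*86400)
Qv = pi*232.88*0.23397*1411.4^2 / (3*36.267*365.25*86400)
Qv = 0.099313 m^3/s


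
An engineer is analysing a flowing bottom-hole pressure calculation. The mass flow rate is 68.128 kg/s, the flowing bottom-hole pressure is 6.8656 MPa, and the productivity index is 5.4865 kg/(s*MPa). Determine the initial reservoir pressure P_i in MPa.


P_i = P_wf + mdot / PI
P_i = 6.8656 + 68.128 / 5.4865
P_i = 19.283 MPa


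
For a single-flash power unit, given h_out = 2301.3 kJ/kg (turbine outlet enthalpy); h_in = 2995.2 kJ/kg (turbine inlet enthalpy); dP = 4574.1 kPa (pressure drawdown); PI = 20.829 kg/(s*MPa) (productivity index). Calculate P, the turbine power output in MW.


Step 1: mdot = PI * dP / 1000 = 20.829 * 4574.1 / 1000 = 95.27393 kg/s
Step 2: P = mdot*(h_in - h_out)/1000 = 95.27393*(2995.2 - 2301.3)/1000 = 66.111 MW
P = 66.111 MW


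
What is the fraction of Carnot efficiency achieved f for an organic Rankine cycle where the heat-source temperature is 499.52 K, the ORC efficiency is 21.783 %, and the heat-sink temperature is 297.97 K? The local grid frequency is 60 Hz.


f = (eta_orc/100) / (1 - Tc/Th)
f = (21.783/100) / (1 - 297.97/499.52)
f = 0.53987


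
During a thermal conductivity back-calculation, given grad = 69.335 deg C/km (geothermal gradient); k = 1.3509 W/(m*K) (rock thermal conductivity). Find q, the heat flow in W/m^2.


q = k * grad / 1000
q = 1.3509 * 69.335 / 1000
q = 0.093665 W/m^2


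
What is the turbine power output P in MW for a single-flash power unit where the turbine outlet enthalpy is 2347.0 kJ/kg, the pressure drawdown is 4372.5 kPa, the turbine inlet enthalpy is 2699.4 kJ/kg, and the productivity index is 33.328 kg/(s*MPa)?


Step 1: mdot = PI * dP / 1000 = 33.328 * 4372.5 / 1000 = 145.7267 kg/s
Step 2: P = mdot*(h_in - h_out)/1000 = 145.7267*(2699.4 - 2347.0)/1000 = 51.354 MW
P = 51.354 MW


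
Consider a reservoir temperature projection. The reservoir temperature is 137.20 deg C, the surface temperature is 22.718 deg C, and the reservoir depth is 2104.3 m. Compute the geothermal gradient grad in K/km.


grad = (T_res - T_surf) / d * 1000
grad = (137.20 - 22.718) / 2104.3 * 1000
grad = 54.40384 deg C/km
Convert: 54.40384 deg C/km * 1.0 = 54.404 K/km
grad = 54.404 K/km


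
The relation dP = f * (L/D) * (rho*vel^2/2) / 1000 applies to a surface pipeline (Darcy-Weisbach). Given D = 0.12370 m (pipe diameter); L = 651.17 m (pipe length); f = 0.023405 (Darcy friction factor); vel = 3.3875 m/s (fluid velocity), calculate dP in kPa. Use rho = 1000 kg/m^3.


dP = f * (L/D) * (rho*vel^2/2) / 1000
dP = 0.023405 * (651.17/0.12370) * (1000*3.3875^2/2) / 1000
dP = 706.91 kPa


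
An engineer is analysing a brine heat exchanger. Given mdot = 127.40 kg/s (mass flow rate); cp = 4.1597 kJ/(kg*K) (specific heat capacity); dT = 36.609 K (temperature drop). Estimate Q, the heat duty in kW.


Q = mdot * cp * dT / 1000
Q = 127.40 * 4.1597 * 36.609 / 1000
Q = 19.40079 MW
Convert: 19.40079 MW * 1000.0 = 19401 kW
Q = 19401 kW


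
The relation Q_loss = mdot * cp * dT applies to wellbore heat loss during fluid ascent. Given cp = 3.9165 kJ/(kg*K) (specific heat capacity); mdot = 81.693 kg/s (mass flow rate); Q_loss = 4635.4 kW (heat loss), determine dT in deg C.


dT = Q_loss / (mdot * cp)
dT = 4635.4 / (81.693 * 3.9165)
dT = 14.48786 K
Convert (temperature difference, 1 K = 1 deg C): 14.48786 K = 14.48786 deg C
dT = 14.488 deg C


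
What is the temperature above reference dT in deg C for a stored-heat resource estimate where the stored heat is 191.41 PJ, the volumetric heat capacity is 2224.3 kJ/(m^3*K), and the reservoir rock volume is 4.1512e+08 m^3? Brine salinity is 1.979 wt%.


dT = Q_s * 1e12 / (Vr * rhoc)
dT = 191.41 * 1e12 / (4.1512e+08 * 2224.3)
dT = 207.2992 K
Convert (temperature difference, 1 K = 1 deg C): 207.2992 K = 207.2992 deg C
dT = 207.30 deg C


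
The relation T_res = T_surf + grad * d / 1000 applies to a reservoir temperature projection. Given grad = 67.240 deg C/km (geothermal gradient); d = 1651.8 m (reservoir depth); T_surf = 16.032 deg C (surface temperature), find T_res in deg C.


T_res = T_surf + grad * d / 1000
T_res = 16.032 + 67.240 * 1651.8 / 1000
T_res = 127.10 deg C


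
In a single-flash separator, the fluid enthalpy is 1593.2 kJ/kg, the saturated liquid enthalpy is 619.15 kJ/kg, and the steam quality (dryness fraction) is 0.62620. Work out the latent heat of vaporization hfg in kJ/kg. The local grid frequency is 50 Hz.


hfg = (h - hf) / x
hfg = (1593.2 - 619.15) / 0.62620
hfg = 1555.5 kJ/kg


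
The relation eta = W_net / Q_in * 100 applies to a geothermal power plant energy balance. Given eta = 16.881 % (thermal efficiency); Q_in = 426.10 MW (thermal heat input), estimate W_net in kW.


W_net = eta / 100 * Q_in
W_net = 16.881 / 100 * 426.10
W_net = 71.92994 MW
Convert: 71.92994 MW * 1000.0 = 71930 kW
W_net = 71930 kW


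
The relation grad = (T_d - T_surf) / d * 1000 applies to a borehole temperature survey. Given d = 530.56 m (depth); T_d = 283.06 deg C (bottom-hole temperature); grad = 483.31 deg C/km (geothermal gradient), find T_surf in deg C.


T_surf = T_d - grad * d / 1000
T_surf = 283.06 - 483.31 * 530.56 / 1000
T_surf = 26.635 deg C


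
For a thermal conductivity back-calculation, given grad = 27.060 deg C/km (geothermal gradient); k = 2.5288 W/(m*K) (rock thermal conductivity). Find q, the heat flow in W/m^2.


q = k * grad / 1000
q = 2.5288 * 27.060 / 1000
q = 0.068429 W/m^2


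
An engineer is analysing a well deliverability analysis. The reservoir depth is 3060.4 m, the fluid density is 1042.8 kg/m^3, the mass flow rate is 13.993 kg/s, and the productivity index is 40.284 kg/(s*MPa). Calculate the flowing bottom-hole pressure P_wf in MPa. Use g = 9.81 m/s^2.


Step 1: P_i = rho*g*h/1e6 = 1042.8*9.81*3060.4/1e6 = 31.30749 MPa
Step 2: P_wf = P_i - mdot/PI = 31.30749 - 13.993/40.284 = 30.960 MPa
P_wf = 30.960 MPa


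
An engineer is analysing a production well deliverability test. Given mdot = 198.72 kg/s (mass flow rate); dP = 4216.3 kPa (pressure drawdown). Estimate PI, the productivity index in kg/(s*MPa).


PI = mdot * 1000 / dP
PI = 198.72 * 1000 / 4216.3
PI = 47.131 kg/(s*MPa)


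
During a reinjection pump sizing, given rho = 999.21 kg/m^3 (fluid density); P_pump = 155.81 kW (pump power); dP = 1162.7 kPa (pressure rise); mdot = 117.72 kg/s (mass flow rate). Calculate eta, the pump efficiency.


eta = mdot * dP / (rho * P_pump)
eta = 117.72 * 1162.7 / (999.21 * 155.81)
eta = 0.87916


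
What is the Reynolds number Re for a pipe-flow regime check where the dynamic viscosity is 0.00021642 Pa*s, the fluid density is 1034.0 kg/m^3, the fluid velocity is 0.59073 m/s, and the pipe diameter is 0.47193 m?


Re = rho * vel * D / mu
Re = 1034.0 * 0.59073 * 0.47193 / 0.00021642
Re = 1.3320e+06


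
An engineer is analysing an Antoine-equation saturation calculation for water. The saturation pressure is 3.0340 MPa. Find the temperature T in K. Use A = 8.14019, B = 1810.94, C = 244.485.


T = B / (A - log10(P_sat * 760 / 0.101325)) - C
T = 1810.94 / (8.14019 - log10(3.0340 * 760 / 0.101325)) - 244.485
T = 234.2099 deg C
Convert to K: 234.2099 + 273.15 = 507.36 K
T = 507.36 K


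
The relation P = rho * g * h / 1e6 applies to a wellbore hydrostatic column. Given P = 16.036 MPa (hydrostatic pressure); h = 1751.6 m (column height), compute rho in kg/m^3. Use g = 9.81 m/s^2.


rho = P * 1e6 / (g * h)
rho = 16.036 * 1e6 / (9.81 * 1751.6)
rho = 933.24 kg/m^3


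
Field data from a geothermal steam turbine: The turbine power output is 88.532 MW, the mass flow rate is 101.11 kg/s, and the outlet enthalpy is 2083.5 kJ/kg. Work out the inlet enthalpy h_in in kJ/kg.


h_in = h_out + P * 1000 / mdot
h_in = 2083.5 + 88.532 * 1000 / 101.11
h_in = 2959.1 kJ/kg


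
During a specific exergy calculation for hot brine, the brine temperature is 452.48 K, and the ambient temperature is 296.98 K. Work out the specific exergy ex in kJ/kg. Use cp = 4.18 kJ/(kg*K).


ex = cp * ((T_b - T_0) - T_0 * ln(T_b/T_0))
ex = 4.18 * ((452.48 - 296.98) - 296.98 * ln(452.48/296.98))
ex = 127.27 kJ/kg


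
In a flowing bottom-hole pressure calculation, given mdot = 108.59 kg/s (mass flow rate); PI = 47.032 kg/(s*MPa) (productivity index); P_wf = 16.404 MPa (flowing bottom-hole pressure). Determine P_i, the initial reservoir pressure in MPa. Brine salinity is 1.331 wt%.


P_i = P_wf + mdot / PI
P_i = 16.404 + 108.59 / 47.032
P_i = 18.713 MPa


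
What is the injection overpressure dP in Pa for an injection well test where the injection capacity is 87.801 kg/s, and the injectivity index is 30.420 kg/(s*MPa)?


dP = mdot * 1000 / II
dP = 87.801 * 1000 / 30.420
dP = 2886.292 kPa
Convert: 2886.292 kPa * 1000.0 = 2.8863e+06 Pa
dP = 2.8863e+06 Pa


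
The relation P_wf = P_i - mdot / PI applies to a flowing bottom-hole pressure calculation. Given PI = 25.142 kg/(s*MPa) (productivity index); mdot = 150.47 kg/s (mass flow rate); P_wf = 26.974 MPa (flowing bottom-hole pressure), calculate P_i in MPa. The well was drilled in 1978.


P_i = P_wf + mdot / PI
P_i = 26.974 + 150.47 / 25.142
P_i = 32.959 MPa


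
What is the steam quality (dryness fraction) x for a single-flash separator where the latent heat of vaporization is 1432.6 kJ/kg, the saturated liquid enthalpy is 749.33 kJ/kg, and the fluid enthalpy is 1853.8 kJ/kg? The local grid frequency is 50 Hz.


x = (h - hf) / hfg
x = (1853.8 - 749.33) / 1432.6
x = 0.77095


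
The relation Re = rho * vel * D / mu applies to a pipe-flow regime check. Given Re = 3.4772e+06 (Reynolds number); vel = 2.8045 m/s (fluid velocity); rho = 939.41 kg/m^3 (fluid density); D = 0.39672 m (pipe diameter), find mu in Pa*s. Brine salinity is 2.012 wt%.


mu = rho * vel * D / Re
mu = 939.41 * 2.8045 * 0.39672 / 3.4772e+06
mu = 0.00030058 Pa*s


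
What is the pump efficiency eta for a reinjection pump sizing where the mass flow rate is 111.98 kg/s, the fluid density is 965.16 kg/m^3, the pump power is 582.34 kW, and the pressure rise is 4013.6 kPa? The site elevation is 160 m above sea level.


eta = mdot * dP / (rho * P_pump)
eta = 111.98 * 4013.6 / (965.16 * 582.34)
eta = 0.79965


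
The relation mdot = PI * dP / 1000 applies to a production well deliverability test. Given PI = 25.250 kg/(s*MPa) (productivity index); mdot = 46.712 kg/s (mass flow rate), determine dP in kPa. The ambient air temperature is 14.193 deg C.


dP = mdot * 1000 / PI
dP = 46.712 * 1000 / 25.250
dP = 1850.0 kPa


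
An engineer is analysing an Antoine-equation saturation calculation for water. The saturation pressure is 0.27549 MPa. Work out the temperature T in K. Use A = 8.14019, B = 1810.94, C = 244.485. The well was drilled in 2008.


T = B / (A - log10(P_sat * 760 / 0.101325)) - C
T = 1810.94 / (8.14019 - log10(0.27549 * 760 / 0.101325)) - 244.485
T = 130.8403 deg C
Convert to K: 130.8403 + 273.15 = 403.99 K
T = 403.99 K


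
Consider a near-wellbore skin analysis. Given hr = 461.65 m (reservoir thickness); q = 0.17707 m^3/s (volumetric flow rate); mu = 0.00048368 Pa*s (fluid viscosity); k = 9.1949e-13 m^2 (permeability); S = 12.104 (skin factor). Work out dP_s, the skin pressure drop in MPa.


dP_s = S * q * mu / (2*pi*k*hr) / 1000
dP_s = 12.104 * 0.17707 * 0.00048368 / (2*pi*9.1949e-13*461.65) / 1000
dP_s = 388.6801 kPa
Convert: 388.6801 kPa * 0.001 = 0.38868 MPa
dP_s = 0.38868 MPa


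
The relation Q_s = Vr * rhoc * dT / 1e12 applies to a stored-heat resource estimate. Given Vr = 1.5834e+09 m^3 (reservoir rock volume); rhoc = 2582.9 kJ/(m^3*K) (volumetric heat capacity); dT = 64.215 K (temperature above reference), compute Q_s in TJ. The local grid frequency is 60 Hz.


Q_s = Vr * rhoc * dT / 1e12
Q_s = 1.5834e+09 * 2582.9 * 64.215 / 1e12
Q_s = 262.6242 PJ
Convert: 262.6242 PJ * 1000.0 = 2.6262e+05 TJ
Q_s = 2.6262e+05 TJ


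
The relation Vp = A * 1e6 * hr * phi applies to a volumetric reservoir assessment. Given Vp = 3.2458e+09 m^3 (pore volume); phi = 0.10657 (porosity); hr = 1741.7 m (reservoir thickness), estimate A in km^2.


A = Vp / (1e6 * hr * phi)
A = 3.2458e+09 / (1e6 * 1741.7 * 0.10657)
A = 17.487 km^2


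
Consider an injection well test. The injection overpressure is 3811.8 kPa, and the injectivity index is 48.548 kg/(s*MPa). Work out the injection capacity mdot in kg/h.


mdot = II * dP / 1000
mdot = 48.548 * 3811.8 / 1000
mdot = 185.0553 kg/s
Convert: 185.0553 kg/s * 3600.0 = 6.6620e+05 kg/h
mdot = 6.6620e+05 kg/h


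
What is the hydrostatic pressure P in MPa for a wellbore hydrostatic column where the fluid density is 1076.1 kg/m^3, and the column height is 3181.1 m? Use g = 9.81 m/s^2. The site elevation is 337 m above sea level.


P = rho * g * h / 1e6
P = 1076.1 * 9.81 * 3181.1 / 1e6
P = 33.581 MPa


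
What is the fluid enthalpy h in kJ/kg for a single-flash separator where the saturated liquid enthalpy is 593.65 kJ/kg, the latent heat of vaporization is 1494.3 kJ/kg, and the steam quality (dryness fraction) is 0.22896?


h = hf + x * hfg
h = 593.65 + 0.22896 * 1494.3
h = 935.78 kJ/kg


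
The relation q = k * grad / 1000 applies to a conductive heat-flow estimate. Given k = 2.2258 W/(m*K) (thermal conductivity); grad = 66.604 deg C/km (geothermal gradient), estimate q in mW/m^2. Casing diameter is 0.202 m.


q = k * grad / 1000
q = 2.2258 * 66.604 / 1000
q = 0.1482472 W/m^2
Convert: 0.1482472 W/m^2 * 1000.0 = 148.25 mW/m^2
q = 148.25 mW/m^2


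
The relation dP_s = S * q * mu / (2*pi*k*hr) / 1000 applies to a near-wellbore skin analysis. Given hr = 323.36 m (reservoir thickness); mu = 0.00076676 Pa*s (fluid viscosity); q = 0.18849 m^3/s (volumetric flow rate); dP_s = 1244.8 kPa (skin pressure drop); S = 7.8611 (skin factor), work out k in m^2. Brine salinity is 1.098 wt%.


k = S*q*mu / (2*pi*dP_s*1000*hr)
k = 7.8611*0.18849*0.00076676 / (2*pi*1244.8*1000*323.36)
k = 4.4923e-13 m^2


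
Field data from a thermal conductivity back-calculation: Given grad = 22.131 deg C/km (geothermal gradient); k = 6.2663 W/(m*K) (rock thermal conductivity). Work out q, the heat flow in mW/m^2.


q = k * grad / 1000
q = 6.2663 * 22.131 / 1000
q = 0.1386795 W/m^2
Convert: 0.1386795 W/m^2 * 1000.0 = 138.68 mW/m^2
q = 138.68 mW/m^2


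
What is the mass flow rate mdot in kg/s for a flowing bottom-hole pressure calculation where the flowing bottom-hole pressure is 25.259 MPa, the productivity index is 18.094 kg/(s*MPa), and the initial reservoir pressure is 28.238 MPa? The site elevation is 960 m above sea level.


mdot = (P_i - P_wf) * PI
mdot = (28.238 - 25.259) * 18.094
mdot = 53.902 kg/s


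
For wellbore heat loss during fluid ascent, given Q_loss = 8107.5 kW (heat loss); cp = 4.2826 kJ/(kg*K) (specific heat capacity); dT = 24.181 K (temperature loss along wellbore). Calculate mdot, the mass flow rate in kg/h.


mdot = Q_loss / (cp * dT)
mdot = 8107.5 / (4.2826 * 24.181)
mdot = 78.28980 kg/s
Convert: 78.28980 kg/s * 3600.0 = 2.8184e+05 kg/h
mdot = 2.8184e+05 kg/h


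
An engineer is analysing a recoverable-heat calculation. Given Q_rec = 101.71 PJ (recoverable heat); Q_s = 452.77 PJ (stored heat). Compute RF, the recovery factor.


RF = Q_rec / Q_s
RF = 101.71 / 452.77
RF = 0.22464


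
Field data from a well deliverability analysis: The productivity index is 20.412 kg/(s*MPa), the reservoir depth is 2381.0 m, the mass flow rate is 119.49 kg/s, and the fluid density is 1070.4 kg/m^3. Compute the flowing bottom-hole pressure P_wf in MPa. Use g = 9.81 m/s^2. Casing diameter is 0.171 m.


Step 1: P_i = rho*g*h/1e6 = 1070.4*9.81*2381.0/1e6 = 25.00199 MPa
Step 2: P_wf = P_i - mdot/PI = 25.00199 - 119.49/20.412 = 19.148 MPa
P_wf = 19.148 MPa


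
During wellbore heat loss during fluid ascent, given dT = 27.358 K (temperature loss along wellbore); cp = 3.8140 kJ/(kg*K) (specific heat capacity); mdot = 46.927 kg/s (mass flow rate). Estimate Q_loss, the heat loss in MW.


Q_loss = mdot * cp * dT
Q_loss = 46.927 * 3.8140 * 27.358
Q_loss = 4896.523 kW
Convert: 4896.523 kW * 0.001 = 4.8965 MW
Q_loss = 4.8965 MW


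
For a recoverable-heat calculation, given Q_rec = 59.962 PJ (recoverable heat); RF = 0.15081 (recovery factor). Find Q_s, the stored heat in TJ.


Q_s = Q_rec / RF
Q_s = 59.962 / 0.15081
Q_s = 397.5996 PJ
Convert: 397.5996 PJ * 1000.0 = 3.9760e+05 TJ
Q_s = 3.9760e+05 TJ


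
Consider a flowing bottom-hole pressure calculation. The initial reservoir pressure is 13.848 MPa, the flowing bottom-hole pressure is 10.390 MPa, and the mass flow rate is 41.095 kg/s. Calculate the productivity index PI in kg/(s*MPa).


PI = mdot / (P_i - P_wf)
PI = 41.095 / (13.848 - 10.390)
PI = 11.884 kg/(s*MPa)


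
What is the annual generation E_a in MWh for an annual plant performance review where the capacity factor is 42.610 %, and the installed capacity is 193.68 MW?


E_a = CF / 100 * cap * 8760
E_a = 42.610 / 100 * 193.68 * 8760
E_a = 7.2294e+05 MWh


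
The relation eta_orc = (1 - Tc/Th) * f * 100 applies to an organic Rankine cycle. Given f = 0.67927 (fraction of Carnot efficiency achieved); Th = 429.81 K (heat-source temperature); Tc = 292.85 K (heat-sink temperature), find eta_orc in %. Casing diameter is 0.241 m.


eta_orc = (1 - Tc/Th) * f * 100
eta_orc = (1 - 292.85/429.81) * 0.67927 * 100
eta_orc = 21.645 %


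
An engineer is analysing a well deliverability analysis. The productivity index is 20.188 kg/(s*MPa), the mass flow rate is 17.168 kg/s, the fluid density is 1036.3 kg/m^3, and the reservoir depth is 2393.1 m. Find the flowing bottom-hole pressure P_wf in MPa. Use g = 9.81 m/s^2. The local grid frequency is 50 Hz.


Step 1: P_i = rho*g*h/1e6 = 1036.3*9.81*2393.1/1e6 = 24.32850 MPa
Step 2: P_wf = P_i - mdot/PI = 24.32850 - 17.168/20.188 = 23.478 MPa
P_wf = 23.478 MPa


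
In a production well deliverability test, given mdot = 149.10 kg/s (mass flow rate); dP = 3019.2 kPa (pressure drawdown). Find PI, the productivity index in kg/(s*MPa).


PI = mdot * 1000 / dP
PI = 149.10 * 1000 / 3019.2
PI = 49.384 kg/(s*MPa)


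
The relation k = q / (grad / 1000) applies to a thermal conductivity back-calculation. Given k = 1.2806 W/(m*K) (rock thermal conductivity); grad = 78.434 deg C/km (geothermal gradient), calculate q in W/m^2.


q = k * grad / 1000
q = 1.2806 * 78.434 / 1000
q = 0.10044 W/m^2


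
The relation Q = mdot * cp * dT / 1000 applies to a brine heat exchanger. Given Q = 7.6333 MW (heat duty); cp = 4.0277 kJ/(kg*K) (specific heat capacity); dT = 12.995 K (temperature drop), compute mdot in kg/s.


mdot = Q * 1000 / (cp * dT)
mdot = 7.6333 * 1000 / (4.0277 * 12.995)
mdot = 145.84 kg/s


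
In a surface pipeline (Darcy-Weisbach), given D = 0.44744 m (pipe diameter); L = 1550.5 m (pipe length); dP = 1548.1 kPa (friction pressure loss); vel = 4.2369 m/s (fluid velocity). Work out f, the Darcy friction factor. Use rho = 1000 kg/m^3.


f = dP*1000 / ((L/D)*(rho*vel^2/2))
f = 1548.1*1000 / ((1550.5/0.44744)*(1000*4.2369^2/2))
f = 0.049773


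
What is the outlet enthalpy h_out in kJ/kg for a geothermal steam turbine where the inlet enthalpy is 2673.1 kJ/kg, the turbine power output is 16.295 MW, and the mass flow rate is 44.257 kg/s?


h_out = h_in - P * 1000 / mdot
h_out = 2673.1 - 16.295 * 1000 / 44.257
h_out = 2304.9 kJ/kg


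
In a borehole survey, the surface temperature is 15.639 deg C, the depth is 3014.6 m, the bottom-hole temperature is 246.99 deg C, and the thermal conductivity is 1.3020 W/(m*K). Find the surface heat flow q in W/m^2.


Step 1: grad = (T_d - T_surf)/d * 1000 = (246.99 - 15.639)/3014.6 * 1000 = 76.74351 deg C/km
Step 2: q = k * grad / 1000 = 1.302 * 76.74351 / 1000 = 0.099920 W/m^2
q = 0.099920 W/m^2


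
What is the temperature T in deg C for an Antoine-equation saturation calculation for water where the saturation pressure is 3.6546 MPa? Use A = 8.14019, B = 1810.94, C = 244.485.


T = B / (A - log10(P_sat * 760 / 0.101325)) - C
T = 1810.94 / (8.14019 - log10(3.6546 * 760 / 0.101325)) - 244.485
T = 244.66 deg C


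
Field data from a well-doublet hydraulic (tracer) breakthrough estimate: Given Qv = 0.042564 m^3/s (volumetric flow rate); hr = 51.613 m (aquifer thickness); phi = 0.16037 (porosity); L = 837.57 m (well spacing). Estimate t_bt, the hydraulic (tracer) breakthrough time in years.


t_bt = pi * hr * phi * L^2 / (3 * Qv) / (365.25*86400)
t_bt = pi * 51.613 * 0.16037 * 837.57^2 / (3 * 0.042564) / (365.25*86400)
t_bt = 4.5270 years


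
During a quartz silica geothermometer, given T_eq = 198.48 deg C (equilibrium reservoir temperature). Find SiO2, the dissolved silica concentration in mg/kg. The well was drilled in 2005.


SiO2 = 10^(5.19 - 1309/(T_eq + 273.15))
SiO2 = 10^(5.19 - 1309/(198.48 + 273.15))
SiO2 = 259.73 mg/kg


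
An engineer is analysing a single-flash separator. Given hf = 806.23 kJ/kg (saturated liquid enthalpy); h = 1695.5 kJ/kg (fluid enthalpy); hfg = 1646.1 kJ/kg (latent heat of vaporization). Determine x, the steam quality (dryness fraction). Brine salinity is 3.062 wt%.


x = (h - hf) / hfg
x = (1695.5 - 806.23) / 1646.1
x = 0.54023


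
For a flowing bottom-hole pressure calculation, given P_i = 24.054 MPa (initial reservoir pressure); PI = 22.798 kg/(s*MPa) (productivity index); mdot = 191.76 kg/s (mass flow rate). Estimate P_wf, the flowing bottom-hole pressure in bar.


P_wf = P_i - mdot / PI
P_wf = 24.054 - 191.76 / 22.798
P_wf = 15.64274 MPa
Convert: 15.64274 MPa * 10.0 = 156.43 bar
P_wf = 156.43 bar


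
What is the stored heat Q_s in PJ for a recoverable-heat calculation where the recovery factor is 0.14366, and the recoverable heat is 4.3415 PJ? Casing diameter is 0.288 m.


Q_s = Q_rec / RF
Q_s = 4.3415 / 0.14366
Q_s = 30.221 PJ


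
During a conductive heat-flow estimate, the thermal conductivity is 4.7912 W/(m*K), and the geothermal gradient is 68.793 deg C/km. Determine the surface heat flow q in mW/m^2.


q = k * grad / 1000
q = 4.7912 * 68.793 / 1000
q = 0.3296010 W/m^2
Convert: 0.3296010 W/m^2 * 1000.0 = 329.60 mW/m^2
q = 329.60 mW/m^2


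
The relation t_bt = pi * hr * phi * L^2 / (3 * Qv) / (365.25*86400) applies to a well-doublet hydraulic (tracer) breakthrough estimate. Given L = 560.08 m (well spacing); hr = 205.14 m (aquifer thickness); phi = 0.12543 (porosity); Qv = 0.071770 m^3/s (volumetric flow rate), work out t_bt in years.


t_bt = pi * hr * phi * L^2 / (3 * Qv) / (365.25*86400)
t_bt = pi * 205.14 * 0.12543 * 560.08^2 / (3 * 0.071770) / (365.25*86400)
t_bt = 3.7319 years


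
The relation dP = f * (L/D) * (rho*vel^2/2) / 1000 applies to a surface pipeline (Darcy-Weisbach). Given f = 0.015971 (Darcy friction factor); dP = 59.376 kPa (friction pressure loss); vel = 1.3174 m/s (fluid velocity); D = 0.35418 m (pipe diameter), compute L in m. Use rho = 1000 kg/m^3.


L = dP*1000*D / (f*rho*vel^2/2)
L = 59.376*1000*0.35418 / (0.015971*1000*1.3174^2/2)
L = 1517.4 m


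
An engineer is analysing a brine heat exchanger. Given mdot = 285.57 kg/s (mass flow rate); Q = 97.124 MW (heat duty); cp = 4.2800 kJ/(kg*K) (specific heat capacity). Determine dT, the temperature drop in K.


dT = Q * 1000 / (mdot * cp)
dT = 97.124 * 1000 / (285.57 * 4.2800)
dT = 79.464 K


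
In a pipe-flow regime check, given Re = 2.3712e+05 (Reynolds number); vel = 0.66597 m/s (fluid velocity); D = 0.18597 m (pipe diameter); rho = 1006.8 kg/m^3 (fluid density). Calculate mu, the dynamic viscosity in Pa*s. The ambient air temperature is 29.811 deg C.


mu = rho * vel * D / Re
mu = 1006.8 * 0.66597 * 0.18597 / 2.3712e+05
mu = 0.00052586 Pa*s


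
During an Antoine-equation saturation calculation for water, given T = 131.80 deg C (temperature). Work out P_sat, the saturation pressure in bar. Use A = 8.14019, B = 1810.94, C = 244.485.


P_sat = 10^(A - B/(C + T)) / 760 * 0.101325
P_sat = 10^(8.14019 - 1810.94/(244.485 + 131.80)) / 760 * 0.101325
P_sat = 0.2834074 MPa
Convert: 0.2834074 MPa * 10.0 = 2.8341 bar
P_sat = 2.8341 bar


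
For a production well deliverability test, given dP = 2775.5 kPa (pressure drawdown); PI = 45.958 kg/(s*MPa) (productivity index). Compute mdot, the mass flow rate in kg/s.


mdot = PI * dP / 1000
mdot = 45.958 * 2775.5 / 1000
mdot = 127.56 kg/s


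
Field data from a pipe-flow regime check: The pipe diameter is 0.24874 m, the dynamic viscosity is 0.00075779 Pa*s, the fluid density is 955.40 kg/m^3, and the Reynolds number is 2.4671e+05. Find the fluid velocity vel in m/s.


vel = Re * mu / (rho * D)
vel = 2.4671e+05 * 0.00075779 / (955.40 * 0.24874)
vel = 0.78669 m/s


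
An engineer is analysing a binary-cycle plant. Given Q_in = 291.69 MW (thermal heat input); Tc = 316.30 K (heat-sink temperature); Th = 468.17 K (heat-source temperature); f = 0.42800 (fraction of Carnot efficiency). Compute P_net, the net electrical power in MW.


Step 1: eta = (1 - Tc/Th)*f = (1 - 316.3/468.17)*0.428 = 0.1388392
Step 2: P_net = eta * Q_in = 0.1388392 * 291.69 = 40.498 MW
P_net = 40.498 MW


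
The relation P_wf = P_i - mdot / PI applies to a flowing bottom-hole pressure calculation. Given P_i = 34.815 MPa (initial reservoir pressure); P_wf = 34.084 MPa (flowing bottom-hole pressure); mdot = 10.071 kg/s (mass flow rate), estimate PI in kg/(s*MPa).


PI = mdot / (P_i - P_wf)
PI = 10.071 / (34.815 - 34.084)
PI = 13.777 kg/(s*MPa)


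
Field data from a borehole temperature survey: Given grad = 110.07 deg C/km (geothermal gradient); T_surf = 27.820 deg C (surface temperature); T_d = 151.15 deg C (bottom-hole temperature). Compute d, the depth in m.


d = (T_d - T_surf) / grad * 1000
d = (151.15 - 27.820) / 110.07 * 1000
d = 1120.5 m


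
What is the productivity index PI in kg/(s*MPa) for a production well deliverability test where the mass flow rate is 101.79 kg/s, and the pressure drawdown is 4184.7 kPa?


PI = mdot * 1000 / dP
PI = 101.79 * 1000 / 4184.7
PI = 24.324 kg/(s*MPa)


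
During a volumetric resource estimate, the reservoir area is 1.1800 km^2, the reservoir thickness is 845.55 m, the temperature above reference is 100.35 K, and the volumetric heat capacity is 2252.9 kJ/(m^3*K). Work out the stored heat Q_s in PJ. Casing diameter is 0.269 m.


Step 1: Vr = A*1e6*hr = 1.18*1e6*845.55 = 9.977490e+08 m^3
Step 2: Q_s = Vr*rhoc*dT/1e12 = 9.977490e+08*2252.9*100.35/1e12 = 225.57 PJ
Q_s = 225.57 PJ


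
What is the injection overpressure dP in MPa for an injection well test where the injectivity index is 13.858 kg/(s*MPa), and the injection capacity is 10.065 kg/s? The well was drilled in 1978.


dP = mdot * 1000 / II
dP = 10.065 * 1000 / 13.858
dP = 726.2953 kPa
Convert: 726.2953 kPa * 0.001 = 0.72630 MPa
dP = 0.72630 MPa


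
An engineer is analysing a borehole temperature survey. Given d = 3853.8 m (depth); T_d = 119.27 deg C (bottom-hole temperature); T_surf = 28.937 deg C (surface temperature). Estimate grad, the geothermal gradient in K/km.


grad = (T_d - T_surf) / d * 1000
grad = (119.27 - 28.937) / 3853.8 * 1000
grad = 23.43998 deg C/km
Convert: 23.43998 deg C/km * 1.0 = 23.440 K/km
grad = 23.440 K/km


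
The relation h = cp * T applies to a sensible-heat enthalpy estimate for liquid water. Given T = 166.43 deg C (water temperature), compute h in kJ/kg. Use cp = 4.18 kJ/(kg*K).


h = cp * T
h = 4.18 * 166.43
h = 695.68 kJ/kg


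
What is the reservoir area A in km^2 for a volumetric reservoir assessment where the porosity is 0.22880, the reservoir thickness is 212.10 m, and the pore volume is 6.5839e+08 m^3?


A = Vp / (1e6 * hr * phi)
A = 6.5839e+08 / (1e6 * 212.10 * 0.22880)
A = 13.567 km^2


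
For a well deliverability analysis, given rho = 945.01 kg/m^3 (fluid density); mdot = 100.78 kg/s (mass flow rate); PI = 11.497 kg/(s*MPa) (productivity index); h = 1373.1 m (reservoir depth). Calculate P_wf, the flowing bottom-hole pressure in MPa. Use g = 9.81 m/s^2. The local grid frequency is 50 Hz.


Step 1: P_i = rho*g*h/1e6 = 945.01*9.81*1373.1/1e6 = 12.72939 MPa
Step 2: P_wf = P_i - mdot/PI = 12.72939 - 100.78/11.497 = 3.9636 MPa
P_wf = 3.9636 MPa


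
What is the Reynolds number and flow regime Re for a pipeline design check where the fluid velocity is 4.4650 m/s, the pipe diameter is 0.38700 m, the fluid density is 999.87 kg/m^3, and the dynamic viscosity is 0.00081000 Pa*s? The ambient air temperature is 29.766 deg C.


Step 1: Re = rho*vel*D/mu = 999.87*4.465*0.387/0.00081 = 2.1330e+06
Step 2: Re = 2.1330e+06 > 4000, so flow is turbulent.
Re = 2.1330e+06 (turbulent)


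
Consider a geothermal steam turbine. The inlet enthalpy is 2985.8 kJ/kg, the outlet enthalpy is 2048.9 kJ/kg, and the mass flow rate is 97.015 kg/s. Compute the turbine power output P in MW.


P = mdot * (h_in - h_out) / 1000
P = 97.015 * (2985.8 - 2048.9) / 1000
P = 90.893 MW


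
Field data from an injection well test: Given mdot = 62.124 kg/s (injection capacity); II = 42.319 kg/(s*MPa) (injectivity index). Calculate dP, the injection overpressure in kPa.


dP = mdot * 1000 / II
dP = 62.124 * 1000 / 42.319
dP = 1468.0 kPa


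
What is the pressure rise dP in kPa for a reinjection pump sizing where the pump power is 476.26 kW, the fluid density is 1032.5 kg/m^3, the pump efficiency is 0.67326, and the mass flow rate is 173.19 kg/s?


dP = P_pump * rho * eta / mdot
dP = 476.26 * 1032.5 * 0.67326 / 173.19
dP = 1911.6 kPa


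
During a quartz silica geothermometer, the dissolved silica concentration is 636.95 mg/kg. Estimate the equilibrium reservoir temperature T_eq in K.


T_eq = 1309 / (5.19 - log10(SiO2)) - 273.15
T_eq = 1309 / (5.19 - log10(636.95)) - 273.15
T_eq = 275.4912 deg C
Convert to K: 275.4912 + 273.15 = 548.64 K
T_eq = 548.64 K


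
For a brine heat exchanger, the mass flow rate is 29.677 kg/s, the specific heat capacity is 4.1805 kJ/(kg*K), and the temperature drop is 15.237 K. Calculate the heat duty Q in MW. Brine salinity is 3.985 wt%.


Q = mdot * cp * dT / 1000
Q = 29.677 * 4.1805 * 15.237 / 1000
Q = 1.8904 MW


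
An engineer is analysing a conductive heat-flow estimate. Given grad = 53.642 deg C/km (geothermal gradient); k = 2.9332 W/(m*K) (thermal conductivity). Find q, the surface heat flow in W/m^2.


q = k * grad / 1000
q = 2.9332 * 53.642 / 1000
q = 0.15734 W/m^2


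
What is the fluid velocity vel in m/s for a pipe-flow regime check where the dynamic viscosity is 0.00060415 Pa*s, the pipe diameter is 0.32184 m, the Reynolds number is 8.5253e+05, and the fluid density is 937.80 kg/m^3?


vel = Re * mu / (rho * D)
vel = 8.5253e+05 * 0.00060415 / (937.80 * 0.32184)
vel = 1.7065 m/s


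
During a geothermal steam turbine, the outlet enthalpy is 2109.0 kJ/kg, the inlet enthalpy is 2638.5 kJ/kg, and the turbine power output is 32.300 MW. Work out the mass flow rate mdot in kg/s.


mdot = P * 1000 / (h_in - h_out)
mdot = 32.300 * 1000 / (2638.5 - 2109.0)
mdot = 61.001 kg/s


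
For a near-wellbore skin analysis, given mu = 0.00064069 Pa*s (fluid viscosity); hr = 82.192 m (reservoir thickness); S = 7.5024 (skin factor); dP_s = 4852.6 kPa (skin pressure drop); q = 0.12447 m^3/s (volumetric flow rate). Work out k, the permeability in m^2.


k = S*q*mu / (2*pi*dP_s*1000*hr)
k = 7.5024*0.12447*0.00064069 / (2*pi*4852.6*1000*82.192)
k = 2.3874e-13 m^2


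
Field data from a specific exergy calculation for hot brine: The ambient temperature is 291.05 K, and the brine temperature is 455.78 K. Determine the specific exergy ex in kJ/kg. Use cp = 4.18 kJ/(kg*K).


ex = cp * ((T_b - T_0) - T_0 * ln(T_b/T_0))
ex = 4.18 * ((455.78 - 291.05) - 291.05 * ln(455.78/291.05))
ex = 142.91 kJ/kg


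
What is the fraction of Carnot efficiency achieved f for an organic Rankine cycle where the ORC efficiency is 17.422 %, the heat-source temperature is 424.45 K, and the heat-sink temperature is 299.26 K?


f = (eta_orc/100) / (1 - Tc/Th)
f = (17.422/100) / (1 - 299.26/424.45)
f = 0.59068


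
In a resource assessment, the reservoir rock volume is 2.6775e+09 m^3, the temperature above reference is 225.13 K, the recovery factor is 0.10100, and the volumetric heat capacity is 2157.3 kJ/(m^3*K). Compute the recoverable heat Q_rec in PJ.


Step 1: Q_s = Vr*rhoc*dT/1e12 = 2.6775e+09*2157.3*225.13/1e12 = 1300.389 PJ
Step 2: Q_rec = Q_s * RF = 1300.389 * 0.101 = 131.34 PJ
Q_rec = 131.34 PJ


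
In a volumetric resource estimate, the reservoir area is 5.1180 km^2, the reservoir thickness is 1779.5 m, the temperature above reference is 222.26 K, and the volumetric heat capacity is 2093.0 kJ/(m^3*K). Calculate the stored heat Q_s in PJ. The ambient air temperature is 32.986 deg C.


Step 1: Vr = A*1e6*hr = 5.118*1e6*1779.5 = 9.107481e+09 m^3
Step 2: Q_s = Vr*rhoc*dT/1e12 = 9.107481e+09*2093.0*222.26/1e12 = 4236.7 PJ
Q_s = 4236.7 PJ


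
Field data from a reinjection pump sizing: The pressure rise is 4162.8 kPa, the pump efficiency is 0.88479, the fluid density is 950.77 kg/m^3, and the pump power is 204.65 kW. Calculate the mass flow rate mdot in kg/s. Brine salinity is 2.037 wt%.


mdot = P_pump * rho * eta / dP
mdot = 204.65 * 950.77 * 0.88479 / 4162.8
mdot = 41.356 kg/s


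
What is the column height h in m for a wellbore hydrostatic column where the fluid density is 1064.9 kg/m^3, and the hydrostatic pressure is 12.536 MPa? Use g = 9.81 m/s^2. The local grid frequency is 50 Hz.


h = P * 1e6 / (g * rho)
h = 12.536 * 1e6 / (9.81 * 1064.9)
h = 1200.0 m


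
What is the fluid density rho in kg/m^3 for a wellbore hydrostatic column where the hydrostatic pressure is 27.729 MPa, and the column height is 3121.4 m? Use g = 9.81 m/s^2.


rho = P * 1e6 / (g * h)
rho = 27.729 * 1e6 / (9.81 * 3121.4)
rho = 905.56 kg/m^3


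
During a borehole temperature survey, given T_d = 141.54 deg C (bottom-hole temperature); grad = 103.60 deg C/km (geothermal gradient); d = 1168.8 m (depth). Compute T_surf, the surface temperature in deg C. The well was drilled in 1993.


T_surf = T_d - grad * d / 1000
T_surf = 141.54 - 103.60 * 1168.8 / 1000
T_surf = 20.452 deg C


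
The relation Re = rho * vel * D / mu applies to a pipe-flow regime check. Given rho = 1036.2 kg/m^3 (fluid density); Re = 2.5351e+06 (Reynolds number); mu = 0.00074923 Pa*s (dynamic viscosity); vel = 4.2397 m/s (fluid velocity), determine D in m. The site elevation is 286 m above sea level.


D = Re * mu / (rho * vel)
D = 2.5351e+06 * 0.00074923 / (1036.2 * 4.2397)
D = 0.43235 m


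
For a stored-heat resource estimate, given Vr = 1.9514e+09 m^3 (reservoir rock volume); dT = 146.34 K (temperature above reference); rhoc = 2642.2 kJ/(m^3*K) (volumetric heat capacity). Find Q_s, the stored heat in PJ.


Q_s = Vr * rhoc * dT / 1e12
Q_s = 1.9514e+09 * 2642.2 * 146.34 / 1e12
Q_s = 754.53 PJ


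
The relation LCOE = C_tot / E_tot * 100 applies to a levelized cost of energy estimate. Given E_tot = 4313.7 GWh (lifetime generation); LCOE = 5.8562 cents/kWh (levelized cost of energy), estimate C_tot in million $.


C_tot = LCOE / 100 * E_tot
C_tot = 5.8562 / 100 * 4313.7
C_tot = 252.62 million $


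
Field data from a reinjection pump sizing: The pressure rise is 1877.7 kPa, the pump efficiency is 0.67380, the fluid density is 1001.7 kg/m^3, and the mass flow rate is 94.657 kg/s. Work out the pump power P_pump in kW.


P_pump = mdot * dP / (rho * eta)
P_pump = 94.657 * 1877.7 / (1001.7 * 0.67380)
P_pump = 263.34 kW


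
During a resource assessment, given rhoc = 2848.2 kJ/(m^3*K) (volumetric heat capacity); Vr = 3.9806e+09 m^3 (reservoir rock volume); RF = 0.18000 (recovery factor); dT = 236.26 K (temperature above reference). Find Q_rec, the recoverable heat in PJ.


Step 1: Q_s = Vr*rhoc*dT/1e12 = 3.9806e+09*2848.2*236.26/1e12 = 2678.608 PJ
Step 2: Q_rec = Q_s * RF = 2678.608 * 0.18 = 482.15 PJ
Q_rec = 482.15 PJ


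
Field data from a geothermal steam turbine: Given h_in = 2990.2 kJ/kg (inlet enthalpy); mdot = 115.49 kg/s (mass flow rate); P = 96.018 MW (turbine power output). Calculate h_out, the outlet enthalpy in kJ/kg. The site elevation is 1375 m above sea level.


h_out = h_in - P * 1000 / mdot
h_out = 2990.2 - 96.018 * 1000 / 115.49
h_out = 2158.8 kJ/kg


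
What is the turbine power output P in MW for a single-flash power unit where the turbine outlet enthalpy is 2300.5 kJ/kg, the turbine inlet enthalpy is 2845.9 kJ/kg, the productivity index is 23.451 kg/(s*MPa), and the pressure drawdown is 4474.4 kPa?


Step 1: mdot = PI * dP / 1000 = 23.451 * 4474.4 / 1000 = 104.9292 kg/s
Step 2: P = mdot*(h_in - h_out)/1000 = 104.9292*(2845.9 - 2300.5)/1000 = 57.228 MW
P = 57.228 MW
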